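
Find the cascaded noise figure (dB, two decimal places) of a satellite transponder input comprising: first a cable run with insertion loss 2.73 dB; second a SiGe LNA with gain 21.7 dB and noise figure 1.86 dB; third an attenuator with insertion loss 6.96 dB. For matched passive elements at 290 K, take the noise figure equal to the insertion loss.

4.67 dB

Convert to linear (a loss of L dB is a gain of −L dB): F_i = 10^(NF_i/10), G_i = 10^(G_i,dB/10)
  Stage 1: F_1 = 10^(2.73/10) = 1.875, G_1 = 10^(−2.73/10) = 0.5333
  Stage 2: F_2 = 10^(1.86/10) = 1.535, G_2 = 10^(21.7/10) = 147.9
  Stage 3: F_3 = 10^(6.96/10) = 4.966, G_3 = 10^(−6.96/10) = 0.2014
Friis cascade:
  F = 1.875 + (1.535 − 1)/0.5333 + (4.966 − 1)/78.89 = 2.928
NF = 10 log₁₀(2.928) = 4.67 dB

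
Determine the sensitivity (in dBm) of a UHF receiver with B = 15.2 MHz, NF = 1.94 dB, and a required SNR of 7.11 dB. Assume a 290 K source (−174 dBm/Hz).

−93.1 dBm

Sensitivity = −174 + 10 log₁₀(B) + NF + SNR_min
= −174 + 71.82 + 1.94 + 7.11
= −93.13 dBm → −93.1 dBm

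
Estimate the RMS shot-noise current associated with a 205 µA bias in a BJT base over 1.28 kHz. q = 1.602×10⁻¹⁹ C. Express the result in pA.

290 pA

I_n = √(2qI·B)
2qI·B = 2 × 1.602×10⁻¹⁹ × 2.05×10⁻⁴ × 1.28×10³ = 8.41×10⁻²⁰ A²
I_n = √(8.41×10⁻²⁰) = 2.90×10⁻¹⁰ A = 290 pA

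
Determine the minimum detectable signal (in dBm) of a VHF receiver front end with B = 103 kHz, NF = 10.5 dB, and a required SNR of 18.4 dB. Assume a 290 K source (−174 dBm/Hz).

Sensitivity = −174 + 10 log₁₀(B) + NF + SNR_min
= −174 + 50.13 + 10.5 + 18.4
= −94.97 dBm → −95.0 dBm

−95.0 dBm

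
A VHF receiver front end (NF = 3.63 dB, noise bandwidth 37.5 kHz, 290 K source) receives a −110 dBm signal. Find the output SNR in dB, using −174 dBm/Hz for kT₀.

14.6 dB

Noise floor: N = −174 + 10 log₁₀(B) + NF
10 log₁₀(3.75×10⁴) = 45.74 dB
N = −174 + 45.74 + 3.63 = −124.63 dBm
SNR = P_sig − N = −110 − (−124.63) = 14.63 dB → 14.6 dB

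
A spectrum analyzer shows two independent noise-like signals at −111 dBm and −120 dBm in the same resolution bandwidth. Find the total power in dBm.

Convert to linear, add, convert back:
P₁ = 7.94×10⁻¹⁵ W, P₂ = 1.00×10⁻¹⁵ W
P_tot = 8.94×10⁻¹⁵ W → 10 log₁₀(P_tot / 10⁻³) = −110.5 dBm

−110.5 dBm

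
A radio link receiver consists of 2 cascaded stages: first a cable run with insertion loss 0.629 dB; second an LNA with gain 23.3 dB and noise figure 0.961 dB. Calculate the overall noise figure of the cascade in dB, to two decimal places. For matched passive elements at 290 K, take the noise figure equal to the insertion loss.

Convert to linear (a loss of L dB is a gain of −L dB): F_i = 10^(NF_i/10), G_i = 10^(G_i,dB/10)
  Stage 1: F_1 = 10^(0.629/10) = 1.156, G_1 = 10^(−0.629/10) = 0.8652
  Stage 2: F_2 = 10^(0.961/10) = 1.248, G_2 = 10^(23.3/10) = 213.8
Friis cascade:
  F = 1.156 + (1.248 − 1)/0.8652 = 1.442
NF = 10 log₁₀(1.442) = 1.59 dB

1.59 dB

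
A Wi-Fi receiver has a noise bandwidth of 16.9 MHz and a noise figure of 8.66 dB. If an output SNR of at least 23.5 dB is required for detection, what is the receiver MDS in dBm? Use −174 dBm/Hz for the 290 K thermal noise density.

Sensitivity = −174 + 10 log₁₀(B) + NF + SNR_min
= −174 + 72.28 + 8.66 + 23.5
= −69.56 dBm → −69.6 dBm

−69.6 dBm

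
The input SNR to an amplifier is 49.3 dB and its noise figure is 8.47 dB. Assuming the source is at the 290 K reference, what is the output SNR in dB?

By definition F = SNR_in/SNR_out, so in dB: SNR_out = SNR_in − NF
SNR_out = 49.3 − 8.47 = 40.83 dB

40.83 dB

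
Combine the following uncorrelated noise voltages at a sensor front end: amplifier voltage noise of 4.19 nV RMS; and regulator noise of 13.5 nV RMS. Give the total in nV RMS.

Uncorrelated sources add in power (mean-square): V_tot = √(ΣV_i²)
V_tot = √[(4.19×10⁻⁹)² + (1.35×10⁻⁸)²] = 1.41×10⁻⁸ V = 14.1 nV

14.1 nV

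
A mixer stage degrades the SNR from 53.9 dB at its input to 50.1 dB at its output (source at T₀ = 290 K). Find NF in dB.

3.8 dB

NF (dB) = SNR_in(dB) − SNR_out(dB) when the source is at T₀
NF = 53.9 − 50.1 = 3.8 dB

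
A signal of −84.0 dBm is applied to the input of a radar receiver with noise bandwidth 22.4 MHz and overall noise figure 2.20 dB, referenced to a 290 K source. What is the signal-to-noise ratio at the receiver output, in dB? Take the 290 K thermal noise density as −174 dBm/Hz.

Noise floor: N = −174 + 10 log₁₀(B) + NF
10 log₁₀(2.24×10⁷) = 73.5 dB
N = −174 + 73.5 + 2.20 = −98.30 dBm
SNR = P_sig − N = −84.0 − (−98.30) = 14.30 dB → 14.3 dB

14.3 dB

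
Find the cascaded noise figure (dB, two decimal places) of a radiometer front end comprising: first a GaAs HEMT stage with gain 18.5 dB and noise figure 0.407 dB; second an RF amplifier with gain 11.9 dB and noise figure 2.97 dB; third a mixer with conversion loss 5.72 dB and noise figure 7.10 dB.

Convert to linear (a loss of L dB is a gain of −L dB): F_i = 10^(NF_i/10), G_i = 10^(G_i,dB/10)
  Stage 1: F_1 = 10^(0.407/10) = 1.098, G_1 = 10^(18.5/10) = 70.79
  Stage 2: F_2 = 10^(2.97/10) = 1.982, G_2 = 10^(11.9/10) = 15.49
  Stage 3: F_3 = 10^(7.10/10) = 5.129, G_3 = 10^(−5.72/10) = 0.2679
Friis cascade:
  F = 1.098 + (1.982 − 1)/70.79 + (5.129 − 1)/1096 = 1.116
NF = 10 log₁₀(1.116) = 0.48 dB

0.48 dB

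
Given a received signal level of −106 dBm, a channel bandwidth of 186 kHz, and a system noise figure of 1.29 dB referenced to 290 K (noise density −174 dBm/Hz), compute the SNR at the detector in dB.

Noise floor: N = −174 + 10 log₁₀(B) + NF
10 log₁₀(1.86×10⁵) = 52.7 dB
N = −174 + 52.7 + 1.29 = −120.01 dBm
SNR = P_sig − N = −106 − (−120.01) = 14.01 dB → 14.0 dB

14.0 dB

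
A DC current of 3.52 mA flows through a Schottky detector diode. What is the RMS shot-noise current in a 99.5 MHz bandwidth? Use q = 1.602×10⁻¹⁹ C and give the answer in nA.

335 nA

I_n = √(2qI·B)
2qI·B = 2 × 1.602×10⁻¹⁹ × 3.52×10⁻³ × 9.95×10⁷ = 1.12×10⁻¹³ A²
I_n = √(1.12×10⁻¹³) = 3.35×10⁻⁷ A = 335 nA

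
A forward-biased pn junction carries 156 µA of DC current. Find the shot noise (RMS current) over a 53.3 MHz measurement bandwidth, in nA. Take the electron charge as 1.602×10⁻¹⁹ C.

I_n = √(2qI·B)
2qI·B = 2 × 1.602×10⁻¹⁹ × 1.56×10⁻⁴ × 5.33×10⁷ = 2.66×10⁻¹⁵ A²
I_n = √(2.66×10⁻¹⁵) = 5.16×10⁻⁸ A = 51.6 nA

51.6 nA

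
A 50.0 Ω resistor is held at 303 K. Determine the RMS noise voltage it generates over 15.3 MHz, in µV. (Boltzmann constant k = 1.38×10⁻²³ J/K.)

V_n = √(4kTRB)
4kTRB = 4 × 1.38×10⁻²³ × 303 × 5.00×10¹ × 1.53×10⁷ = 1.28×10⁻¹¹ V²
V_n = √(1.28×10⁻¹¹) = 3.58×10⁻⁶ V = 3.58 µV

3.58 µV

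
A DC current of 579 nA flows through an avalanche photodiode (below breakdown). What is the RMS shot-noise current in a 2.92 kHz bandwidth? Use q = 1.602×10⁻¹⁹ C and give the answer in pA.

23.3 pA

I_n = √(2qI·B)
2qI·B = 2 × 1.602×10⁻¹⁹ × 5.79×10⁻⁷ × 2.92×10³ = 5.42×10⁻²² A²
I_n = √(5.42×10⁻²²) = 2.33×10⁻¹¹ A = 23.3 pA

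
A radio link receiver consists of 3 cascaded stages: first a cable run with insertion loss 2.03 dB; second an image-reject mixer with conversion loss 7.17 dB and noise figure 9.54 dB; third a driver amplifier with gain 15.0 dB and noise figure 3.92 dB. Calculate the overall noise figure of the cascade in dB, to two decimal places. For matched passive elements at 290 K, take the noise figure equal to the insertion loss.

Convert to linear (a loss of L dB is a gain of −L dB): F_i = 10^(NF_i/10), G_i = 10^(G_i,dB/10)
  Stage 1: F_1 = 10^(2.03/10) = 1.596, G_1 = 10^(−2.03/10) = 0.6266
  Stage 2: F_2 = 10^(9.54/10) = 8.995, G_2 = 10^(−7.17/10) = 0.1919
  Stage 3: F_3 = 10^(3.92/10) = 2.466, G_3 = 10^(15.0/10) = 31.62
Friis cascade:
  F = 1.596 + (8.995 − 1)/0.6266 + (2.466 − 1)/0.1202 = 26.55
NF = 10 log₁₀(26.55) = 14.24 dB

14.24 dB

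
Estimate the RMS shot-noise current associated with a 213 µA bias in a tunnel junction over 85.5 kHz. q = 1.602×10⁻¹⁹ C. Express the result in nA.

2.42 nA

I_n = √(2qI·B)
2qI·B = 2 × 1.602×10⁻¹⁹ × 2.13×10⁻⁴ × 8.55×10⁴ = 5.83×10⁻¹⁸ A²
I_n = √(5.83×10⁻¹⁸) = 2.42×10⁻⁹ A = 2.42 nA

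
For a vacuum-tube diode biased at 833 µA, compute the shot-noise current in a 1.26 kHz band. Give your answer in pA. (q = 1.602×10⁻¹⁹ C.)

I_n = √(2qI·B)
2qI·B = 2 × 1.602×10⁻¹⁹ × 8.33×10⁻⁴ × 1.26×10³ = 3.36×10⁻¹⁹ A²
I_n = √(3.36×10⁻¹⁹) = 5.80×10⁻¹⁰ A = 580 pA

580 pA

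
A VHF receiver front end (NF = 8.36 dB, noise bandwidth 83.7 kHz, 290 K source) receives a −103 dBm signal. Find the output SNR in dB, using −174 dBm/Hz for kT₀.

13.4 dB

Noise floor: N = −174 + 10 log₁₀(B) + NF
10 log₁₀(8.37×10⁴) = 49.23 dB
N = −174 + 49.23 + 8.36 = −116.41 dBm
SNR = P_sig − N = −103 − (−116.41) = 13.41 dB → 13.4 dB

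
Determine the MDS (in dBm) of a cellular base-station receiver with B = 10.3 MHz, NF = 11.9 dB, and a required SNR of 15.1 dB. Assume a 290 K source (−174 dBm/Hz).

−76.9 dBm

Sensitivity = −174 + 10 log₁₀(B) + NF + SNR_min
= −174 + 70.13 + 11.9 + 15.1
= −76.87 dBm → −76.9 dBm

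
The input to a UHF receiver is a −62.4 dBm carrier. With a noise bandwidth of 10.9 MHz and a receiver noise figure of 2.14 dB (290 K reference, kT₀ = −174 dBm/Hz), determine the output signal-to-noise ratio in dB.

Noise floor: N = −174 + 10 log₁₀(B) + NF
10 log₁₀(1.09×10⁷) = 70.37 dB
N = −174 + 70.37 + 2.14 = −101.49 dBm
SNR = P_sig − N = −62.4 − (−101.49) = 39.09 dB → 39.1 dB

39.1 dB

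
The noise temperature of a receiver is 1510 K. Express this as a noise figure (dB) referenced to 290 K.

F = 1 + T_e/T₀ = 1 + 1510/290 = 6.2069
NF = 10 log₁₀(6.2069) = 7.93 dB

7.93 dB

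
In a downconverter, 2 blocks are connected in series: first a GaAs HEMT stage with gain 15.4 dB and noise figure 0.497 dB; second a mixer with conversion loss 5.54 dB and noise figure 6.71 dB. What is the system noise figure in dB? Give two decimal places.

0.89 dB

Convert to linear (a loss of L dB is a gain of −L dB): F_i = 10^(NF_i/10), G_i = 10^(G_i,dB/10)
  Stage 1: F_1 = 10^(0.497/10) = 1.121, G_1 = 10^(15.4/10) = 34.67
  Stage 2: F_2 = 10^(6.71/10) = 4.688, G_2 = 10^(−5.54/10) = 0.2793
Friis cascade:
  F = 1.121 + (4.688 − 1)/34.67 = 1.228
NF = 10 log₁₀(1.228) = 0.89 dB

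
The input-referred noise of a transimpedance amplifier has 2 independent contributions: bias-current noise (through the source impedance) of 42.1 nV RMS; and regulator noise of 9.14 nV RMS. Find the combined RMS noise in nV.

Uncorrelated sources add in power (mean-square): V_tot = √(ΣV_i²)
V_tot = √[(4.21×10⁻⁸)² + (9.14×10⁻⁹)²] = 4.31×10⁻⁸ V = 43.1 nV

43.1 nV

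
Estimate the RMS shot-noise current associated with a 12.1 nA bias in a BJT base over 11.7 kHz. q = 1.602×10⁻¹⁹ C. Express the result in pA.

6.73 pA

I_n = √(2qI·B)
2qI·B = 2 × 1.602×10⁻¹⁹ × 1.21×10⁻⁸ × 1.17×10⁴ = 4.54×10⁻²³ A²
I_n = √(4.54×10⁻²³) = 6.73×10⁻¹² A = 6.73 pA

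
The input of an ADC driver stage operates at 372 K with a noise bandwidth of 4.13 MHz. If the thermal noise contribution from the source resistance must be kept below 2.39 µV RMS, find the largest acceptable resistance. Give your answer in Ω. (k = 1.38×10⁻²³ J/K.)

67.4 Ω

Johnson–Nyquist: V_n = √(4kTRB) ⇒ R = V_n² / (4kTB)
4kTB = 4 × 1.38×10⁻²³ × 372 × 4.13×10⁶ = 8.48×10⁻¹⁴
R = (2.39×10⁻⁶)² / 8.48×10⁻¹⁴ = 6.74×10¹ Ω = 67.4 Ω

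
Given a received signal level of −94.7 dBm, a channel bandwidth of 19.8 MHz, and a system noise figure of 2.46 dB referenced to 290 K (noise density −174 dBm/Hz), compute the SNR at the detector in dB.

Noise floor: N = −174 + 10 log₁₀(B) + NF
10 log₁₀(1.98×10⁷) = 72.97 dB
N = −174 + 72.97 + 2.46 = −98.57 dBm
SNR = P_sig − N = −94.7 − (−98.57) = 3.87 dB → 3.9 dB

3.9 dB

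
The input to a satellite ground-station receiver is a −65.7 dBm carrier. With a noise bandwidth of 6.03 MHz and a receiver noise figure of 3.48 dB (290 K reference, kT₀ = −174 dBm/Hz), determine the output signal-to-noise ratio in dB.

Noise floor: N = −174 + 10 log₁₀(B) + NF
10 log₁₀(6.03×10⁶) = 67.8 dB
N = −174 + 67.8 + 3.48 = −102.72 dBm
SNR = P_sig − N = −65.7 − (−102.72) = 37.02 dB → 37.0 dB

37.0 dB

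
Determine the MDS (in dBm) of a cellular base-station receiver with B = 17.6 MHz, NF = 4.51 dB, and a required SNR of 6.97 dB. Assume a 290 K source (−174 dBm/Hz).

−90.1 dBm

Sensitivity = −174 + 10 log₁₀(B) + NF + SNR_min
= −174 + 72.46 + 4.51 + 6.97
= −90.06 dBm → −90.1 dBm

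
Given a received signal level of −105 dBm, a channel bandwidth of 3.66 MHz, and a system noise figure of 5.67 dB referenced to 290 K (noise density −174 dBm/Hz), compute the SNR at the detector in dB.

−2.3 dB

Noise floor: N = −174 + 10 log₁₀(B) + NF
10 log₁₀(3.66×10⁶) = 65.63 dB
N = −174 + 65.63 + 5.67 = −102.70 dBm
SNR = P_sig − N = −105 − (−102.70) = −2.30 dB → −2.3 dB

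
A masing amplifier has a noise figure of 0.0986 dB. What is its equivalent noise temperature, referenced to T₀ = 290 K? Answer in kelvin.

6.66 K

F = 10^(0.0986/10) = 1.02296
T_e = (F − 1)·T₀ = (1.02296 − 1) × 290 = 6.66 K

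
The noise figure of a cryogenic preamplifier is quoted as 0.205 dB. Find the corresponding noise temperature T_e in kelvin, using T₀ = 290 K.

14.0 K

F = 10^(0.205/10) = 1.04833
T_e = (F − 1)·T₀ = (1.04833 − 1) × 290 = 14.0 K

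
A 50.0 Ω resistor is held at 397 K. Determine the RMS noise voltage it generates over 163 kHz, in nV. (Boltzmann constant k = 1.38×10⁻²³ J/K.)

423 nV

V_n = √(4kTRB)
4kTRB = 4 × 1.38×10⁻²³ × 397 × 5.00×10¹ × 1.63×10⁵ = 1.79×10⁻¹³ V²
V_n = √(1.79×10⁻¹³) = 4.23×10⁻⁷ V = 423 nV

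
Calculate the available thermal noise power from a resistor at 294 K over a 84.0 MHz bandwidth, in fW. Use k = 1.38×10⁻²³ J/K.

P_n = kTB = 1.38×10⁻²³ × 294 × 8.40×10⁷ = 3.41×10⁻¹³ W = 341 fW

341 fW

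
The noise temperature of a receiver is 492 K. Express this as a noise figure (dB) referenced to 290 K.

4.31 dB

F = 1 + T_e/T₀ = 1 + 492/290 = 2.69655
NF = 10 log₁₀(2.69655) = 4.31 dB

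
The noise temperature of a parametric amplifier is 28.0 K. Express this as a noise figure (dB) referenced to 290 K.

0.400 dB

F = 1 + T_e/T₀ = 1 + 28.0/290 = 1.09655
NF = 10 log₁₀(1.09655) = 0.400 dB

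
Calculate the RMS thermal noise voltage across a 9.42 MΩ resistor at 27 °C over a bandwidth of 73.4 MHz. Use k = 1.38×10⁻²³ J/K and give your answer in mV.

3.38 mV

T = 27 °C + 273.15 = 300.15 K
V_n = √(4kTRB)
4kTRB = 4 × 1.38×10⁻²³ × 300.15 × 9.42×10⁶ × 7.34×10⁷ = 1.15×10⁻⁵ V²
V_n = √(1.15×10⁻⁵) = 3.38×10⁻³ V = 3.38 mV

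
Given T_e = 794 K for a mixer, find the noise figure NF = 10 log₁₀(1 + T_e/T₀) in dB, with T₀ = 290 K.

5.73 dB

F = 1 + T_e/T₀ = 1 + 794/290 = 3.73793
NF = 10 log₁₀(3.73793) = 5.73 dB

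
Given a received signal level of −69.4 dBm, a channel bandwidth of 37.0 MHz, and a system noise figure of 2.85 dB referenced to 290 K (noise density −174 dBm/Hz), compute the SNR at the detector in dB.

26.1 dB

Noise floor: N = −174 + 10 log₁₀(B) + NF
10 log₁₀(3.70×10⁷) = 75.68 dB
N = −174 + 75.68 + 2.85 = −95.47 dBm
SNR = P_sig − N = −69.4 − (−95.47) = 26.07 dB → 26.1 dB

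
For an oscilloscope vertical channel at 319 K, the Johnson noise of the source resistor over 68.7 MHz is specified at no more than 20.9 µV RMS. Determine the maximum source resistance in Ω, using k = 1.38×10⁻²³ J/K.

361 Ω

Johnson–Nyquist: V_n = √(4kTRB) ⇒ R = V_n² / (4kTB)
4kTB = 4 × 1.38×10⁻²³ × 319 × 6.87×10⁷ = 1.21×10⁻¹²
R = (2.09×10⁻⁵)² / 1.21×10⁻¹² = 3.61×10² Ω = 361 Ω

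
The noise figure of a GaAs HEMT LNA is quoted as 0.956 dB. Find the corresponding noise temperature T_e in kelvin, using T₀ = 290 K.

F = 10^(0.956/10) = 1.24624
T_e = (F − 1)·T₀ = (1.24624 − 1) × 290 = 71.4 K

71.4 K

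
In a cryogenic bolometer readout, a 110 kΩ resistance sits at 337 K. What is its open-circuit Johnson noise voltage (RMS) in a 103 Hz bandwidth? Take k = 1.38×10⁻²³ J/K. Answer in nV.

459 nV

V_n = √(4kTRB)
4kTRB = 4 × 1.38×10⁻²³ × 337 × 1.10×10⁵ × 1.03×10² = 2.11×10⁻¹³ V²
V_n = √(2.11×10⁻¹³) = 4.59×10⁻⁷ V = 459 nV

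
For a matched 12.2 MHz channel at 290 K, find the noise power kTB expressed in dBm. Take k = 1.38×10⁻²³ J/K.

−103.1 dBm

P_n = kTB = 1.38×10⁻²³ × 290 × 1.22×10⁷ = 4.88×10⁻¹⁴ W
In dBm: 10 log₁₀(4.88×10⁻¹⁴ / 10⁻³) = −103.1 dBm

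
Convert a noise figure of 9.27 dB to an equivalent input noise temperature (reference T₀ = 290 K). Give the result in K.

F = 10^(9.27/10) = 8.45279
T_e = (F − 1)·T₀ = (8.45279 − 1) × 290 = 2161 K

2161 K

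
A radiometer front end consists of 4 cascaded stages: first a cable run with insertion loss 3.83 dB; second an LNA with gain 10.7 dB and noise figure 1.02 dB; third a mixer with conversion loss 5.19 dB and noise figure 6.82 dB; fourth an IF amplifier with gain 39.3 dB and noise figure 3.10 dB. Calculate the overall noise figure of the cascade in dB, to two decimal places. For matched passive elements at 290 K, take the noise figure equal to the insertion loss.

Convert to linear (a loss of L dB is a gain of −L dB): F_i = 10^(NF_i/10), G_i = 10^(G_i,dB/10)
  Stage 1: F_1 = 10^(3.83/10) = 2.415, G_1 = 10^(−3.83/10) = 0.4140
  Stage 2: F_2 = 10^(1.02/10) = 1.265, G_2 = 10^(10.7/10) = 11.75
  Stage 3: F_3 = 10^(6.82/10) = 4.808, G_3 = 10^(−5.19/10) = 0.3027
  Stage 4: F_4 = 10^(3.10/10) = 2.042, G_4 = 10^(39.3/10) = 8511
Friis cascade:
  F = 2.415 + (1.265 − 1)/0.4140 + (4.808 − 1)/4.864 + (2.042 − 1)/1.472 = 4.545
NF = 10 log₁₀(4.545) = 6.58 dB

6.58 dB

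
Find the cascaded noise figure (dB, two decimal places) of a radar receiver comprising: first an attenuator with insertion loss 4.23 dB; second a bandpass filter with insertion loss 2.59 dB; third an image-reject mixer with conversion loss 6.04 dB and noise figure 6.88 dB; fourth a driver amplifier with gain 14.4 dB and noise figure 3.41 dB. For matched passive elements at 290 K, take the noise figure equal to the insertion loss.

Convert to linear (a loss of L dB is a gain of −L dB): F_i = 10^(NF_i/10), G_i = 10^(G_i,dB/10)
  Stage 1: F_1 = 10^(4.23/10) = 2.649, G_1 = 10^(−4.23/10) = 0.3776
  Stage 2: F_2 = 10^(2.59/10) = 1.816, G_2 = 10^(−2.59/10) = 0.5508
  Stage 3: F_3 = 10^(6.88/10) = 4.875, G_3 = 10^(−6.04/10) = 0.2489
  Stage 4: F_4 = 10^(3.41/10) = 2.193, G_4 = 10^(14.4/10) = 27.54
Friis cascade:
  F = 2.649 + (1.816 − 1)/0.3776 + (4.875 − 1)/0.2080 + (2.193 − 1)/0.05176 = 46.49
NF = 10 log₁₀(46.49) = 16.67 dB

16.67 dB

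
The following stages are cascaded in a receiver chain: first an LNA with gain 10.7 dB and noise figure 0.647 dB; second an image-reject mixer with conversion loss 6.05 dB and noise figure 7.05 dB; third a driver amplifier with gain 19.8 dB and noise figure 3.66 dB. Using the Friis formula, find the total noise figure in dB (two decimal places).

Convert to linear (a loss of L dB is a gain of −L dB): F_i = 10^(NF_i/10), G_i = 10^(G_i,dB/10)
  Stage 1: F_1 = 10^(0.647/10) = 1.161, G_1 = 10^(10.7/10) = 11.75
  Stage 2: F_2 = 10^(7.05/10) = 5.070, G_2 = 10^(−6.05/10) = 0.2483
  Stage 3: F_3 = 10^(3.66/10) = 2.323, G_3 = 10^(19.8/10) = 95.50
Friis cascade:
  F = 1.161 + (5.070 − 1)/11.75 + (2.323 − 1)/2.917 = 1.960
NF = 10 log₁₀(1.960) = 2.92 dB

2.92 dB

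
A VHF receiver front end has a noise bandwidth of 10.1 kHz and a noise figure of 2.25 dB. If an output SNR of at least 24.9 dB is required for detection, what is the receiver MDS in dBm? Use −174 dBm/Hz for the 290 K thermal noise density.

−106.8 dBm

Sensitivity = −174 + 10 log₁₀(B) + NF + SNR_min
= −174 + 40.04 + 2.25 + 24.9
= −106.81 dBm → −106.8 dBm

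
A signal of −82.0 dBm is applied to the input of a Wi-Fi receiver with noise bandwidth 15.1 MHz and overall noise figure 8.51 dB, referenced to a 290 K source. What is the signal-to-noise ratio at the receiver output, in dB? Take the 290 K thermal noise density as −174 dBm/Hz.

11.7 dB

Noise floor: N = −174 + 10 log₁₀(B) + NF
10 log₁₀(1.51×10⁷) = 71.79 dB
N = −174 + 71.79 + 8.51 = −93.70 dBm
SNR = P_sig − N = −82.0 − (−93.70) = 11.70 dB → 11.7 dB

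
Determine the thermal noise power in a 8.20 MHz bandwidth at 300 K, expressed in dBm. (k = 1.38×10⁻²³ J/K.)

−104.7 dBm

P_n = kTB = 1.38×10⁻²³ × 300 × 8.20×10⁶ = 3.39×10⁻¹⁴ W
In dBm: 10 log₁₀(3.39×10⁻¹⁴ / 10⁻³) = −104.7 dBm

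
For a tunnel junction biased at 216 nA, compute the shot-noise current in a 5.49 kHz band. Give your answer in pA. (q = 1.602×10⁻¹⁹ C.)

I_n = √(2qI·B)
2qI·B = 2 × 1.602×10⁻¹⁹ × 2.16×10⁻⁷ × 5.49×10³ = 3.80×10⁻²² A²
I_n = √(3.80×10⁻²²) = 1.95×10⁻¹¹ A = 19.5 pA

19.5 pA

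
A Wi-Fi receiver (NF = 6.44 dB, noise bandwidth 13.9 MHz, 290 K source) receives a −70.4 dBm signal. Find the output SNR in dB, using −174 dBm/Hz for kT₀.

Noise floor: N = −174 + 10 log₁₀(B) + NF
10 log₁₀(1.39×10⁷) = 71.43 dB
N = −174 + 71.43 + 6.44 = −96.13 dBm
SNR = P_sig − N = −70.4 − (−96.13) = 25.73 dB → 25.7 dB

25.7 dB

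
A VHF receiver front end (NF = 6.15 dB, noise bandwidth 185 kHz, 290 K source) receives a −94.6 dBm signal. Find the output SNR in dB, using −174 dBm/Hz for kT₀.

20.6 dB

Noise floor: N = −174 + 10 log₁₀(B) + NF
10 log₁₀(1.85×10⁵) = 52.67 dB
N = −174 + 52.67 + 6.15 = −115.18 dBm
SNR = P_sig − N = −94.6 − (−115.18) = 20.58 dB → 20.6 dB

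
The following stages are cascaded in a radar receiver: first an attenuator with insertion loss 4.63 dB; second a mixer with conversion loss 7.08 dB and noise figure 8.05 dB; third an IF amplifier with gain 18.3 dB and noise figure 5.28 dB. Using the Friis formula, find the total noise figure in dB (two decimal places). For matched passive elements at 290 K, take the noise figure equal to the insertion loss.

17.30 dB

Convert to linear (a loss of L dB is a gain of −L dB): F_i = 10^(NF_i/10), G_i = 10^(G_i,dB/10)
  Stage 1: F_1 = 10^(4.63/10) = 2.904, G_1 = 10^(−4.63/10) = 0.3443
  Stage 2: F_2 = 10^(8.05/10) = 6.383, G_2 = 10^(−7.08/10) = 0.1959
  Stage 3: F_3 = 10^(5.28/10) = 3.373, G_3 = 10^(18.3/10) = 67.61
Friis cascade:
  F = 2.904 + (6.383 − 1)/0.3443 + (3.373 − 1)/0.06745 = 53.71
NF = 10 log₁₀(53.71) = 17.30 dB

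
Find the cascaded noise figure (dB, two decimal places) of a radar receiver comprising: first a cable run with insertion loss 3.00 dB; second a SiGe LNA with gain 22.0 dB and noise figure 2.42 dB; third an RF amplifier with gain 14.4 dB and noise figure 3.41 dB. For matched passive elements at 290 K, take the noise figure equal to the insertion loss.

5.44 dB

Convert to linear (a loss of L dB is a gain of −L dB): F_i = 10^(NF_i/10), G_i = 10^(G_i,dB/10)
  Stage 1: F_1 = 10^(3.00/10) = 1.995, G_1 = 10^(−3.00/10) = 0.5012
  Stage 2: F_2 = 10^(2.42/10) = 1.746, G_2 = 10^(22.0/10) = 158.5
  Stage 3: F_3 = 10^(3.41/10) = 2.193, G_3 = 10^(14.4/10) = 27.54
Friis cascade:
  F = 1.995 + (1.746 − 1)/0.5012 + (2.193 − 1)/79.43 = 3.498
NF = 10 log₁₀(3.498) = 5.44 dB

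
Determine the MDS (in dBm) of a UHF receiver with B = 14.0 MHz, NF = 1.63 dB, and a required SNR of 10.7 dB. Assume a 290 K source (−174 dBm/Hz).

−90.2 dBm

Sensitivity = −174 + 10 log₁₀(B) + NF + SNR_min
= −174 + 71.46 + 1.63 + 10.7
= −90.21 dBm → −90.2 dBm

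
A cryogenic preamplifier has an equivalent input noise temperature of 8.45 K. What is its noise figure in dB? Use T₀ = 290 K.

F = 1 + T_e/T₀ = 1 + 8.45/290 = 1.02914
NF = 10 log₁₀(1.02914) = 0.125 dB

0.125 dB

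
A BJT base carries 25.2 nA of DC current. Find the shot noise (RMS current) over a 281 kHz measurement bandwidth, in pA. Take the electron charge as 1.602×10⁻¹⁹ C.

47.6 pA

I_n = √(2qI·B)
2qI·B = 2 × 1.602×10⁻¹⁹ × 2.52×10⁻⁸ × 2.81×10⁵ = 2.27×10⁻²¹ A²
I_n = √(2.27×10⁻²¹) = 4.76×10⁻¹¹ A = 47.6 pA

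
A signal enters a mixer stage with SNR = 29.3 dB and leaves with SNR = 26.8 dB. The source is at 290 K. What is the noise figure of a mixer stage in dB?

NF (dB) = SNR_in(dB) − SNR_out(dB) when the source is at T₀
NF = 29.3 − 26.8 = 2.5 dB

2.5 dB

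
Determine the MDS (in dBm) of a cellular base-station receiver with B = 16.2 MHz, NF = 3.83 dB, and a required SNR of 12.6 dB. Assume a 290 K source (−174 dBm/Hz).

Sensitivity = −174 + 10 log₁₀(B) + NF + SNR_min
= −174 + 72.1 + 3.83 + 12.6
= −85.47 dBm → −85.5 dBm

−85.5 dBm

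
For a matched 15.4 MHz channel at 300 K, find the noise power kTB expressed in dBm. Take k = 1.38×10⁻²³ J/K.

P_n = kTB = 1.38×10⁻²³ × 300 × 1.54×10⁷ = 6.38×10⁻¹⁴ W
In dBm: 10 log₁₀(6.38×10⁻¹⁴ / 10⁻³) = −102.0 dBm

−102.0 dBm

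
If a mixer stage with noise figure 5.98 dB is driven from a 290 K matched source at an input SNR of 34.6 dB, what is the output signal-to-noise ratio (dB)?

By definition F = SNR_in/SNR_out, so in dB: SNR_out = SNR_in − NF
SNR_out = 34.6 − 5.98 = 28.62 dB

28.62 dB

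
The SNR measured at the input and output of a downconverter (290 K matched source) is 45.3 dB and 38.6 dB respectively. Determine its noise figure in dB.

6.7 dB

NF (dB) = SNR_in(dB) − SNR_out(dB) when the source is at T₀
NF = 45.3 − 38.6 = 6.7 dB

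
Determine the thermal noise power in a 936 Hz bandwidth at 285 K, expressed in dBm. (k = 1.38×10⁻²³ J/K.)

P_n = kTB = 1.38×10⁻²³ × 285 × 9.36×10² = 3.68×10⁻¹⁸ W
In dBm: 10 log₁₀(3.68×10⁻¹⁸ / 10⁻³) = −144.3 dBm

−144.3 dBm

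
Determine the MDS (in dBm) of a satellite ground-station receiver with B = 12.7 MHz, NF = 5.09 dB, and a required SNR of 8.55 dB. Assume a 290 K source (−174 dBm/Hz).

−89.3 dBm

Sensitivity = −174 + 10 log₁₀(B) + NF + SNR_min
= −174 + 71.04 + 5.09 + 8.55
= −89.32 dBm → −89.3 dBm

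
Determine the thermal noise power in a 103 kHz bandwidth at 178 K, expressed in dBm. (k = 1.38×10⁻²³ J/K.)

P_n = kTB = 1.38×10⁻²³ × 178 × 1.03×10⁵ = 2.53×10⁻¹⁶ W
In dBm: 10 log₁₀(2.53×10⁻¹⁶ / 10⁻³) = −126.0 dBm

−126.0 dBm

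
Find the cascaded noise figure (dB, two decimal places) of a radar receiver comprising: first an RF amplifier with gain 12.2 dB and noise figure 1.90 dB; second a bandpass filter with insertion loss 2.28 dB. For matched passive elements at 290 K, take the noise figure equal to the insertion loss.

Convert to linear (a loss of L dB is a gain of −L dB): F_i = 10^(NF_i/10), G_i = 10^(G_i,dB/10)
  Stage 1: F_1 = 10^(1.90/10) = 1.549, G_1 = 10^(12.2/10) = 16.60
  Stage 2: F_2 = 10^(2.28/10) = 1.690, G_2 = 10^(−2.28/10) = 0.5916
Friis cascade:
  F = 1.549 + (1.690 − 1)/16.60 = 1.590
NF = 10 log₁₀(1.590) = 2.02 dB

2.02 dB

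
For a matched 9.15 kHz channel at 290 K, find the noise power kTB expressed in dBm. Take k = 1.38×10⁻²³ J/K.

−134.4 dBm

P_n = kTB = 1.38×10⁻²³ × 290 × 9.15×10³ = 3.66×10⁻¹⁷ W
In dBm: 10 log₁₀(3.66×10⁻¹⁷ / 10⁻³) = −134.4 dBm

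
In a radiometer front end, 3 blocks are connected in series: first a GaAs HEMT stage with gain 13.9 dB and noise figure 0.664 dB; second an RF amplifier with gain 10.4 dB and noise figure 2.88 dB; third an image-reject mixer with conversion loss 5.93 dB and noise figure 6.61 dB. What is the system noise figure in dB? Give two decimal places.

Convert to linear (a loss of L dB is a gain of −L dB): F_i = 10^(NF_i/10), G_i = 10^(G_i,dB/10)
  Stage 1: F_1 = 10^(0.664/10) = 1.165, G_1 = 10^(13.9/10) = 24.55
  Stage 2: F_2 = 10^(2.88/10) = 1.941, G_2 = 10^(10.4/10) = 10.96
  Stage 3: F_3 = 10^(6.61/10) = 4.581, G_3 = 10^(−5.93/10) = 0.2553
Friis cascade:
  F = 1.165 + (1.941 − 1)/24.55 + (4.581 − 1)/269.2 = 1.217
NF = 10 log₁₀(1.217) = 0.85 dB

0.85 dB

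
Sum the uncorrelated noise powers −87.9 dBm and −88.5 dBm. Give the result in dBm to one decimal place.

−85.2 dBm

Convert to linear, add, convert back:
P₁ = 1.62×10⁻¹² W, P₂ = 1.41×10⁻¹² W
P_tot = 3.03×10⁻¹² W → 10 log₁₀(P_tot / 10⁻³) = −85.2 dBm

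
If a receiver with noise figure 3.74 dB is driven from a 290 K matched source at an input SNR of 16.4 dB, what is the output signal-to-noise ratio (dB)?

By definition F = SNR_in/SNR_out, so in dB: SNR_out = SNR_in − NF
SNR_out = 16.4 − 3.74 = 12.66 dB

12.66 dB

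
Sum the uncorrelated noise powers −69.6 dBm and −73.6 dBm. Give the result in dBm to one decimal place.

−68.1 dBm

Convert to linear, add, convert back:
P₁ = 1.10×10⁻¹⁰ W, P₂ = 4.37×10⁻¹¹ W
P_tot = 1.53×10⁻¹⁰ W → 10 log₁₀(P_tot / 10⁻³) = −68.1 dBm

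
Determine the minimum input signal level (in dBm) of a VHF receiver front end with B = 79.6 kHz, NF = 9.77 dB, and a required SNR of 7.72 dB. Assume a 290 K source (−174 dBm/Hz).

−107.5 dBm

Sensitivity = −174 + 10 log₁₀(B) + NF + SNR_min
= −174 + 49.01 + 9.77 + 7.72
= −107.50 dBm → −107.5 dBm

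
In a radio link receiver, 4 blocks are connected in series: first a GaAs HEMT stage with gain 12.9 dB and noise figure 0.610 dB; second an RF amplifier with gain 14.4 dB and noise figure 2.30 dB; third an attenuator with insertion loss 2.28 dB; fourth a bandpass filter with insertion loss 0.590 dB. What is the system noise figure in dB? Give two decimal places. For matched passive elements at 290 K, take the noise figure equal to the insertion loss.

0.75 dB

Convert to linear (a loss of L dB is a gain of −L dB): F_i = 10^(NF_i/10), G_i = 10^(G_i,dB/10)
  Stage 1: F_1 = 10^(0.610/10) = 1.151, G_1 = 10^(12.9/10) = 19.50
  Stage 2: F_2 = 10^(2.30/10) = 1.698, G_2 = 10^(14.4/10) = 27.54
  Stage 3: F_3 = 10^(2.28/10) = 1.690, G_3 = 10^(−2.28/10) = 0.5916
  Stage 4: F_4 = 10^(0.590/10) = 1.146, G_4 = 10^(−0.590/10) = 0.8730
Friis cascade:
  F = 1.151 + (1.698 − 1)/19.50 + (1.690 − 1)/537.0 + (1.146 − 1)/317.7 = 1.188
NF = 10 log₁₀(1.188) = 0.75 dB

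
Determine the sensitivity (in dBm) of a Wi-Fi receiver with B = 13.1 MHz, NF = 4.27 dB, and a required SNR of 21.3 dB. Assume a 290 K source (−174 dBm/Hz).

Sensitivity = −174 + 10 log₁₀(B) + NF + SNR_min
= −174 + 71.17 + 4.27 + 21.3
= −77.26 dBm → −77.3 dBm

−77.3 dBm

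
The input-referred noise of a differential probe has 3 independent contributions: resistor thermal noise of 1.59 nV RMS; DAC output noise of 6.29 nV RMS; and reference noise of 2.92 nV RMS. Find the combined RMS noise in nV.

Uncorrelated sources add in power (mean-square): V_tot = √(ΣV_i²)
V_tot = √[(1.59×10⁻⁹)² + (6.29×10⁻⁹)² + (2.92×10⁻⁹)²] = 7.11×10⁻⁹ V = 7.11 nV

7.11 nV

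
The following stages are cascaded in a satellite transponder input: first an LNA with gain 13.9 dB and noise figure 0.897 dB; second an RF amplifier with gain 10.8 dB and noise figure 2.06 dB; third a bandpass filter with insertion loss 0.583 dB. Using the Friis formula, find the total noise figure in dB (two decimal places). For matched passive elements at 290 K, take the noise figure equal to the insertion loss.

Convert to linear (a loss of L dB is a gain of −L dB): F_i = 10^(NF_i/10), G_i = 10^(G_i,dB/10)
  Stage 1: F_1 = 10^(0.897/10) = 1.229, G_1 = 10^(13.9/10) = 24.55
  Stage 2: F_2 = 10^(2.06/10) = 1.607, G_2 = 10^(10.8/10) = 12.02
  Stage 3: F_3 = 10^(0.583/10) = 1.144, G_3 = 10^(−0.583/10) = 0.8744
Friis cascade:
  F = 1.229 + (1.607 − 1)/24.55 + (1.144 − 1)/295.1 = 1.255
NF = 10 log₁₀(1.255) = 0.99 dB

0.99 dB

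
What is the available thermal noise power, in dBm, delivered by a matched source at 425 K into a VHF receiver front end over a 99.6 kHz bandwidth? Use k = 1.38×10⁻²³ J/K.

−122.3 dBm

P_n = kTB = 1.38×10⁻²³ × 425 × 9.96×10⁴ = 5.84×10⁻¹⁶ W
In dBm: 10 log₁₀(5.84×10⁻¹⁶ / 10⁻³) = −122.3 dBm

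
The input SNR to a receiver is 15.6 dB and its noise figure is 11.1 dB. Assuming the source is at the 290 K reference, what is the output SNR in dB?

4.5 dB

By definition F = SNR_in/SNR_out, so in dB: SNR_out = SNR_in − NF
SNR_out = 15.6 − 11.1 = 4.5 dB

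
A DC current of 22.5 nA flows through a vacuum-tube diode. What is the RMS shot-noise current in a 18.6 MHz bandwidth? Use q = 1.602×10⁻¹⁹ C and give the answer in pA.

366 pA

I_n = √(2qI·B)
2qI·B = 2 × 1.602×10⁻¹⁹ × 2.25×10⁻⁸ × 1.86×10⁷ = 1.34×10⁻¹⁹ A²
I_n = √(1.34×10⁻¹⁹) = 3.66×10⁻¹⁰ A = 366 pA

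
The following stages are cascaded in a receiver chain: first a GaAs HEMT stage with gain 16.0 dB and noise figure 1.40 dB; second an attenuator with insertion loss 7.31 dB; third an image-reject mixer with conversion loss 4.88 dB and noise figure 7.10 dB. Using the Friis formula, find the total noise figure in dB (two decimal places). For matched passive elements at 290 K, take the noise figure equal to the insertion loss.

3.11 dB

Convert to linear (a loss of L dB is a gain of −L dB): F_i = 10^(NF_i/10), G_i = 10^(G_i,dB/10)
  Stage 1: F_1 = 10^(1.40/10) = 1.380, G_1 = 10^(16.0/10) = 39.81
  Stage 2: F_2 = 10^(7.31/10) = 5.383, G_2 = 10^(−7.31/10) = 0.1858
  Stage 3: F_3 = 10^(7.10/10) = 5.129, G_3 = 10^(−4.88/10) = 0.3251
Friis cascade:
  F = 1.380 + (5.383 − 1)/39.81 + (5.129 − 1)/7.396 = 2.049
NF = 10 log₁₀(2.049) = 3.11 dB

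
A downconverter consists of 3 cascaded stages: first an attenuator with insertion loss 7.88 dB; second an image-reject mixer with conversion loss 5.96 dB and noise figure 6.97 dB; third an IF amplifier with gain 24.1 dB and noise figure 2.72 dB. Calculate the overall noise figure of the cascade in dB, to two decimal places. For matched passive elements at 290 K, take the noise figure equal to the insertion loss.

17.13 dB

Convert to linear (a loss of L dB is a gain of −L dB): F_i = 10^(NF_i/10), G_i = 10^(G_i,dB/10)
  Stage 1: F_1 = 10^(7.88/10) = 6.138, G_1 = 10^(−7.88/10) = 0.1629
  Stage 2: F_2 = 10^(6.97/10) = 4.977, G_2 = 10^(−5.96/10) = 0.2535
  Stage 3: F_3 = 10^(2.72/10) = 1.871, G_3 = 10^(24.1/10) = 257.0
Friis cascade:
  F = 6.138 + (4.977 − 1)/0.1629 + (1.871 − 1)/0.04130 = 51.63
NF = 10 log₁₀(51.63) = 17.13 dB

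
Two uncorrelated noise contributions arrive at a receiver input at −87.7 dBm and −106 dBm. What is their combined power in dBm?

−87.6 dBm

Convert to linear, add, convert back:
P₁ = 1.70×10⁻¹² W, P₂ = 2.51×10⁻¹⁴ W
P_tot = 1.72×10⁻¹² W → 10 log₁₀(P_tot / 10⁻³) = −87.6 dBm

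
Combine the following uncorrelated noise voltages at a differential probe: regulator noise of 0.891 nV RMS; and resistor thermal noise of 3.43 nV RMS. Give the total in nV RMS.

3.54 nV

Uncorrelated sources add in power (mean-square): V_tot = √(ΣV_i²)
V_tot = √[(8.91×10⁻¹⁰)² + (3.43×10⁻⁹)²] = 3.54×10⁻⁹ V = 3.54 nV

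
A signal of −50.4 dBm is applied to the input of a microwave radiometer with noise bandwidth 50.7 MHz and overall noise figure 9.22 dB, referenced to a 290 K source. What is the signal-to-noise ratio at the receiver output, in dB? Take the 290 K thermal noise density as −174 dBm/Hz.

37.3 dB

Noise floor: N = −174 + 10 log₁₀(B) + NF
10 log₁₀(5.07×10⁷) = 77.05 dB
N = −174 + 77.05 + 9.22 = −87.73 dBm
SNR = P_sig − N = −50.4 − (−87.73) = 37.33 dB → 37.3 dB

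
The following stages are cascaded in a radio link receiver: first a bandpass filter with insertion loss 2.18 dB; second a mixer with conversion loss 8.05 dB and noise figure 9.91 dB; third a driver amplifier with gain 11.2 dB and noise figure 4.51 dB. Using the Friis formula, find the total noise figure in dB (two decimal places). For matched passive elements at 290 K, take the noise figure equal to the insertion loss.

Convert to linear (a loss of L dB is a gain of −L dB): F_i = 10^(NF_i/10), G_i = 10^(G_i,dB/10)
  Stage 1: F_1 = 10^(2.18/10) = 1.652, G_1 = 10^(−2.18/10) = 0.6053
  Stage 2: F_2 = 10^(9.91/10) = 9.795, G_2 = 10^(−8.05/10) = 0.1567
  Stage 3: F_3 = 10^(4.51/10) = 2.825, G_3 = 10^(11.2/10) = 13.18
Friis cascade:
  F = 1.652 + (9.795 − 1)/0.6053 + (2.825 − 1)/0.09484 = 35.42
NF = 10 log₁₀(35.42) = 15.49 dB

15.49 dB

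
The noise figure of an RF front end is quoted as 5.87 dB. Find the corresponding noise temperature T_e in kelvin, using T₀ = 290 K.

830 K

F = 10^(5.87/10) = 3.86367
T_e = (F − 1)·T₀ = (3.86367 − 1) × 290 = 830 K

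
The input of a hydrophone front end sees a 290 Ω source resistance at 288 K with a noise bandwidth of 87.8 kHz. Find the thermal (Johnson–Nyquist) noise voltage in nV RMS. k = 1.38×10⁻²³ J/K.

636 nV

V_n = √(4kTRB)
4kTRB = 4 × 1.38×10⁻²³ × 288 × 2.90×10² × 8.78×10⁴ = 4.05×10⁻¹³ V²
V_n = √(4.05×10⁻¹³) = 6.36×10⁻⁷ V = 636 nV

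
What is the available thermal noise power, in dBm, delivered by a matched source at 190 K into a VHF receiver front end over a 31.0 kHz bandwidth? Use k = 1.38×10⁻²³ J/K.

−130.9 dBm

P_n = kTB = 1.38×10⁻²³ × 190 × 3.10×10⁴ = 8.13×10⁻¹⁷ W
In dBm: 10 log₁₀(8.13×10⁻¹⁷ / 10⁻³) = −130.9 dBm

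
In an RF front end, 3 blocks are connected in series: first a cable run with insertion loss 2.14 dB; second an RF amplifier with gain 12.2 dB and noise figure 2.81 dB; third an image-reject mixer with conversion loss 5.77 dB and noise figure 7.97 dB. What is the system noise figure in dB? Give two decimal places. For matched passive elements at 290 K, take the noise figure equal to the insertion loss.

5.62 dB

Convert to linear (a loss of L dB is a gain of −L dB): F_i = 10^(NF_i/10), G_i = 10^(G_i,dB/10)
  Stage 1: F_1 = 10^(2.14/10) = 1.637, G_1 = 10^(−2.14/10) = 0.6109
  Stage 2: F_2 = 10^(2.81/10) = 1.910, G_2 = 10^(12.2/10) = 16.60
  Stage 3: F_3 = 10^(7.97/10) = 6.266, G_3 = 10^(−5.77/10) = 0.2649
Friis cascade:
  F = 1.637 + (1.910 − 1)/0.6109 + (6.266 − 1)/10.14 = 3.645
NF = 10 log₁₀(3.645) = 5.62 dB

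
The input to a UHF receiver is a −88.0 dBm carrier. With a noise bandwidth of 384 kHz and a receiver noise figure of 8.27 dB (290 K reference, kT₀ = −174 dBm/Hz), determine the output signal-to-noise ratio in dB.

21.9 dB

Noise floor: N = −174 + 10 log₁₀(B) + NF
10 log₁₀(3.84×10⁵) = 55.84 dB
N = −174 + 55.84 + 8.27 = −109.89 dBm
SNR = P_sig − N = −88.0 − (−109.89) = 21.89 dB → 21.9 dB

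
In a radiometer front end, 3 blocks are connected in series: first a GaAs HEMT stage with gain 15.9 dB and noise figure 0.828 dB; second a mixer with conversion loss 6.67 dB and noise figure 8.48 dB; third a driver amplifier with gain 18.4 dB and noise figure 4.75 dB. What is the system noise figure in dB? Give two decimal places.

Convert to linear (a loss of L dB is a gain of −L dB): F_i = 10^(NF_i/10), G_i = 10^(G_i,dB/10)
  Stage 1: F_1 = 10^(0.828/10) = 1.210, G_1 = 10^(15.9/10) = 38.90
  Stage 2: F_2 = 10^(8.48/10) = 7.047, G_2 = 10^(−6.67/10) = 0.2153
  Stage 3: F_3 = 10^(4.75/10) = 2.985, G_3 = 10^(18.4/10) = 69.18
Friis cascade:
  F = 1.210 + (7.047 − 1)/38.90 + (2.985 − 1)/8.375 = 1.603
NF = 10 log₁₀(1.603) = 2.05 dB

2.05 dB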